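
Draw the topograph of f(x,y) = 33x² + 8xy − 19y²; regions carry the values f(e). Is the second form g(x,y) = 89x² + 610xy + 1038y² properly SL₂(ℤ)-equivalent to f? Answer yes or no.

D₁ = 2572, D₂ = 2572
river cycle of f (length 22): (-19, 30, 22), (22, 14, -27), (-27, 40, 9), (9, 50, -2), (-2, 50, 9), (9, 40, -27), (-27, 14, 22), (22, 30, -19), (-19, 46, 6), (6, 50, -3), … (12 more)
river cycle of g (length 22): (9, 50, -2), (-2, 50, 9), (9, 40, -27), (-27, 14, 22), (22, 30, -19), (-19, 46, 6), (6, 50, -3), (-3, 46, 38), (38, 30, -11), (-11, 36, 29), … (12 more)
cycles coincide ⇒ equivalent

yes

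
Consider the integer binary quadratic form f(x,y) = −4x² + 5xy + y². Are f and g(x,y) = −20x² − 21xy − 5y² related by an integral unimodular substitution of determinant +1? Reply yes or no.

D₁ = 41, D₂ = 41
river cycle of f (length 10): (1, 5, -4), (-4, 3, 2), (2, 5, -2), (-2, 3, 4), (4, 5, -1), (-1, 5, 4), (4, 3, -2), (-2, 5, 2), (2, 3, -4), (-4, 5, 1)
river cycle of g (length 10): (2, 3, -4), (-4, 5, 1), (1, 5, -4), (-4, 3, 2), (2, 5, -2), (-2, 3, 4), (4, 5, -1), (-1, 5, 4), (4, 3, -2), (-2, 5, 2)
cycles coincide ⇒ equivalent

yes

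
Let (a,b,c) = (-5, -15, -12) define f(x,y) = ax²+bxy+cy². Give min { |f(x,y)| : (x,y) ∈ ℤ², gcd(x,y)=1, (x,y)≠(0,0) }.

translate: b→5 (≡15 mod 10), so (5,15,12)→(5,5,2)
flip: (5,5,2)→(2,-5,5)
translate: b→-1 (≡-5 mod 4), so (2,-5,5)→(2,-1,2)
flip: (2,-1,2)→(2,1,2)
reduced (well bottom): (2,1,2) with a≤c, −a<b≤a
well minimum |f| = |-2| = 2 (negative-definite)

2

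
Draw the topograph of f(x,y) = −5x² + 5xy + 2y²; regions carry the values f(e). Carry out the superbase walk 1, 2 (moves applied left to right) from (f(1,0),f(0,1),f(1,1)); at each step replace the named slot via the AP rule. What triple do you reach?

start (-5,2,2) = (f(1,0),f(0,1),f(1,1))
replace slot 1: 2·(2+2) − (-5) = 13 → (13,2,2)
replace slot 2: 2·(13+2) − 2 = 28 → (13,28,2)

13,28,2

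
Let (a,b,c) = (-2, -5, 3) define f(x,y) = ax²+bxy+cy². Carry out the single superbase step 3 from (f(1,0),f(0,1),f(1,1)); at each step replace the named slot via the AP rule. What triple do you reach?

start (-2,3,-4) = (f(1,0),f(0,1),f(1,1))
replace slot 3: 2·((-2)+3) − (-4) = 6 → (-2,3,6)

-2,3,6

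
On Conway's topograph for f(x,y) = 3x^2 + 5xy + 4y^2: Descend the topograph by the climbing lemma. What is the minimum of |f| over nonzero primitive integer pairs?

translate: b→-1 (≡5 mod 6), so (3,5,4)→(3,-1,2)
flip: (3,-1,2)→(2,1,3)
reduced (well bottom): (2,1,3) with a≤c, −a<b≤a
well minimum = a = 2

2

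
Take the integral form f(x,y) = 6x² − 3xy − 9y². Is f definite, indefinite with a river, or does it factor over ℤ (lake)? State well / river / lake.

D = b²−4ac = (-3)² − 4·6·(-9) = 225
D = 15² is a perfect square ⇒ form factors over ℤ ⇒ lakes

lake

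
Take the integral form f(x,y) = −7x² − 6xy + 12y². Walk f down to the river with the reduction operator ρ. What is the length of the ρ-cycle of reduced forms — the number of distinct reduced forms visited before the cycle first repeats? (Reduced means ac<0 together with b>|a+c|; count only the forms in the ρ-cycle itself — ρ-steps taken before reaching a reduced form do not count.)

D = 372, ⌊√D⌋ = 19
descent: ρ → (12,6,-7)  [lands on river]
river: ρ → (-7,8,11)
river: ρ → (11,14,-4)
river: ρ → (-4,18,3)
river: ρ → (3,18,-4)
river: ρ → (-4,14,11)
river: ρ → (11,8,-7)
river: ρ → (-7,6,12)
river: ρ → (12,18,-1)
river: ρ → (-1,18,12)
ρ-cycle length = 10 (tail of 1 descent step not counted)

10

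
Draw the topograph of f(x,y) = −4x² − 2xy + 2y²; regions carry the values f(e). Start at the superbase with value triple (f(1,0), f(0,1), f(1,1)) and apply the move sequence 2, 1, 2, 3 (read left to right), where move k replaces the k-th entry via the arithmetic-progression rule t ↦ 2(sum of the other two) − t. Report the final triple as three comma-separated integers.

start (-4,2,-4) = (f(1,0),f(0,1),f(1,1))
replace slot 2: 2·((-4)+(-4)) − 2 = -18 → (-4,-18,-4)
replace slot 1: 2·((-18)+(-4)) − (-4) = -40 → (-40,-18,-4)
replace slot 2: 2·((-40)+(-4)) − (-18) = -70 → (-40,-70,-4)
replace slot 3: 2·((-40)+(-70)) − (-4) = -216 → (-40,-70,-216)

-40,-70,-216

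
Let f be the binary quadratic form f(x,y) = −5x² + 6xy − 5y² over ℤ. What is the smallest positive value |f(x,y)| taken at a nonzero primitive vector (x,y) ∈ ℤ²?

translate: b→4 (≡-6 mod 10), so (5,-6,5)→(5,4,4)
flip: (5,4,4)→(4,-4,5)
translate: b→4 (≡-4 mod 8), so (4,-4,5)→(4,4,5)
reduced (well bottom): (4,4,5) with a≤c, −a<b≤a
well minimum |f| = |-4| = 4 (negative-definite)

4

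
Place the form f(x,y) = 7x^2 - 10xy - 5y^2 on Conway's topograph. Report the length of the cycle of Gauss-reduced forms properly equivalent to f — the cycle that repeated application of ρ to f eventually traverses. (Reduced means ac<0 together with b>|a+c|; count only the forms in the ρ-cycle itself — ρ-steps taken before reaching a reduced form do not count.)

D = 240, ⌊√D⌋ = 15
descent: ρ → (-5,10,7)  [lands on river]
river: ρ → (7,4,-8)
river: ρ → (-8,12,3)
river: ρ → (3,12,-8)
river: ρ → (-8,4,7)
river: ρ → (7,10,-5)
ρ-cycle length = 6 (tail of 1 descent step not counted)

6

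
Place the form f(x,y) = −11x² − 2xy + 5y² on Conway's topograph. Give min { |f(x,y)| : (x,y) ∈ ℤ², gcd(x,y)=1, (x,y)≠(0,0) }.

descent: ρ → (5,12,-4)  [lands on river]
river: ρ → (-4,12,5)
river: ρ → (5,8,-8)
river: ρ → (-8,8,5)
closes: descent 1, river 4
min |a| on river = 4

4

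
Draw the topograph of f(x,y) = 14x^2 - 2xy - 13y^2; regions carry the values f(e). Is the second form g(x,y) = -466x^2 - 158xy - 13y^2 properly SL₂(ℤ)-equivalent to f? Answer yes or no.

D₁ = 732, D₂ = 732
river cycle of f (length 6): (-13, 2, 14), (14, 26, -1), (-1, 26, 14), (14, 2, -13), (-13, 24, 3), (3, 24, -13)
river cycle of g (length 6): (-13, 2, 14), (14, 26, -1), (-1, 26, 14), (14, 2, -13), (-13, 24, 3), (3, 24, -13)
cycles coincide ⇒ equivalent

yes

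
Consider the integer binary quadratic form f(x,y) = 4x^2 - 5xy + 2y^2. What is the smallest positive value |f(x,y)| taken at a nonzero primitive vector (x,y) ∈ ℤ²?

translate: b→3 (≡-5 mod 8), so (4,-5,2)→(4,3,1)
flip: (4,3,1)→(1,-3,4)
translate: b→1 (≡-3 mod 2), so (1,-3,4)→(1,1,2)
reduced (well bottom): (1,1,2) with a≤c, −a<b≤a
well minimum = a = 1

1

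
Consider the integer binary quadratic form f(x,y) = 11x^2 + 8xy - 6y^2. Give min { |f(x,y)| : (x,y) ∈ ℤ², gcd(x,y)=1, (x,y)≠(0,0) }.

river: ρ → (-6,16,3)
river: ρ → (3,14,-11)
river: ρ → (-11,8,6)
river: ρ → (6,16,-3)
river: ρ → (-3,14,11)
river: ρ → (11,8,-6)
closes: descent 0, river 6
min |a| on river = 3

3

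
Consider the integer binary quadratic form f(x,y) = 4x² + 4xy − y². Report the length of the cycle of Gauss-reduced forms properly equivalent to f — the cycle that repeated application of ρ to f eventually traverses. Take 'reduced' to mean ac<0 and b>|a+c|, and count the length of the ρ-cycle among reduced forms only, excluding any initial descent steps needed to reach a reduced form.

D = 32, ⌊√D⌋ = 5
river: ρ → (-1,4,4)
river: ρ → (4,4,-1)
ρ-cycle length = 2 (tail of 0 descent steps not counted)

2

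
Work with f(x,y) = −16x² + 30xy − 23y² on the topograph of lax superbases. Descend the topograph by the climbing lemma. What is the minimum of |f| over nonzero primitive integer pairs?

translate: b→2 (≡-30 mod 32), so (16,-30,23)→(16,2,9)
flip: (16,2,9)→(9,-2,16)
reduced (well bottom): (9,-2,16) with a≤c, −a<b≤a
well minimum |f| = |-9| = 9 (negative-definite)

9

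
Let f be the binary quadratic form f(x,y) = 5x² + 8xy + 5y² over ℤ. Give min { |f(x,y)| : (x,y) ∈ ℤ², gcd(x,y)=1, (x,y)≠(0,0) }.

translate: b→-2 (≡8 mod 10), so (5,8,5)→(5,-2,2)
flip: (5,-2,2)→(2,2,5)
reduced (well bottom): (2,2,5) with a≤c, −a<b≤a
well minimum = a = 2

2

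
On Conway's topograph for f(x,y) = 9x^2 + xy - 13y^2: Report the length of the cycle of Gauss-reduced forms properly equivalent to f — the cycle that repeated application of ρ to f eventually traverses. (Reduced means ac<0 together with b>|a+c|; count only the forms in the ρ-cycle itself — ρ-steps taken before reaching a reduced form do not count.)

D = 469, ⌊√D⌋ = 21
descent: ρ → (-13,-1,9)
descent: ρ → (9,19,-3)  [lands on river]
river: ρ → (-3,17,15)
river: ρ → (15,13,-5)
river: ρ → (-5,17,9)
ρ-cycle length = 4 (tail of 2 descent steps not counted)

4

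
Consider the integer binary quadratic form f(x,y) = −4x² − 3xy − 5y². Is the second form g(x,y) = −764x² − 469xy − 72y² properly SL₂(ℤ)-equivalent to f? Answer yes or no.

D₁ = -71, D₂ = -71
f is negative-definite; reduce −f:
−f: reduced (well bottom): (4,3,5) with a≤c, −a<b≤a
flip sign back: reduced form of f is (-4,-3,-5)
g is negative-definite; reduce −g:
−g: flip: (764,469,72)→(72,-469,764)
−g: translate: b→-37 (≡-469 mod 144), so (72,-469,764)→(72,-37,5)
−g: flip: (72,-37,5)→(5,37,72)
−g: translate: b→-3 (≡37 mod 10), so (5,37,72)→(5,-3,4)
−g: flip: (5,-3,4)→(4,3,5)
−g: reduced (well bottom): (4,3,5) with a≤c, −a<b≤a
flip sign back: reduced form of g is (-4,-3,-5)
reduced forms (-4, -3, -5) vs (-4, -3, -5) ⇒ equivalent

yes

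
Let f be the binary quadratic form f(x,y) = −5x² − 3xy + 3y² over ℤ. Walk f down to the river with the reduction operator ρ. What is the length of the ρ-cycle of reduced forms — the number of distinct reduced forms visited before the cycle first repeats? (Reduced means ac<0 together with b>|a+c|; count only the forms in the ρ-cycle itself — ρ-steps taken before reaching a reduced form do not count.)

D = 69, ⌊√D⌋ = 8
descent: ρ → (3,3,-5)  [lands on river]
river: ρ → (-5,7,1)
river: ρ → (1,7,-5)
river: ρ → (-5,3,3)
ρ-cycle length = 4 (tail of 1 descent step not counted)

4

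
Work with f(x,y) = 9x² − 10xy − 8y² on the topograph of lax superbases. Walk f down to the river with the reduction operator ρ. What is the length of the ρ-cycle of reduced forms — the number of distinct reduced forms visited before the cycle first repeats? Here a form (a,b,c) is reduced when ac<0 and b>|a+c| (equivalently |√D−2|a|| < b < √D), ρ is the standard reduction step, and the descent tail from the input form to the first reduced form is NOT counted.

D = 388, ⌊√D⌋ = 19
descent: ρ → (-8,10,9)  [lands on river]
river: ρ → (9,8,-9)
river: ρ → (-9,10,8)
river: ρ → (8,6,-11)
river: ρ → (-11,16,3)
river: ρ → (3,14,-16)
river: ρ → (-16,18,1)
river: ρ → (1,18,-16)
river: ρ → (-16,14,3)
river: ρ → (3,16,-11)
river: ρ → (-11,6,8)
river: ρ → (8,10,-9)
river: ρ → (-9,8,9)
river: ρ → (9,10,-8)
river: ρ → (-8,6,11)
river: ρ → (11,16,-3)
river: ρ → (-3,14,16)
river: ρ → (16,18,-1)
river: ρ → (-1,18,16)
river: ρ → (16,14,-3)
river: ρ → (-3,16,11)
river: ρ → (11,6,-8)
ρ-cycle length = 22 (tail of 1 descent step not counted)

22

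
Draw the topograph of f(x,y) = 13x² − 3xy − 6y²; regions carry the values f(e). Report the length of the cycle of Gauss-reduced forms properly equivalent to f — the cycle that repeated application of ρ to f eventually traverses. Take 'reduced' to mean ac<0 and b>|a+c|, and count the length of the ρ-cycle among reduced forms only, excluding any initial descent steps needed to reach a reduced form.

D = 321, ⌊√D⌋ = 17
descent: ρ → (-6,15,4)  [lands on river]
river: ρ → (4,17,-2)
river: ρ → (-2,15,12)
river: ρ → (12,9,-5)
river: ρ → (-5,11,10)
river: ρ → (10,9,-6)
ρ-cycle length = 6 (tail of 1 descent step not counted)

6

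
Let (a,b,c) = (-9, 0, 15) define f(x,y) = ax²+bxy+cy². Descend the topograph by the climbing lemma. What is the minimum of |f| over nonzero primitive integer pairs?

descent: ρ → (15,0,-9)
descent: ρ → (-9,18,6)  [lands on river]
river: ρ → (6,18,-9)
closes: descent 2, river 2
min |a| on river = 6

6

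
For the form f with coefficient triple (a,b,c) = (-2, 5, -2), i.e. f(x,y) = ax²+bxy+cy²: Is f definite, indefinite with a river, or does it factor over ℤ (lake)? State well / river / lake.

D = b²−4ac = 5² − 4·(-2)·(-2) = 9
D = 3² is a perfect square ⇒ form factors over ℤ ⇒ lakes

lake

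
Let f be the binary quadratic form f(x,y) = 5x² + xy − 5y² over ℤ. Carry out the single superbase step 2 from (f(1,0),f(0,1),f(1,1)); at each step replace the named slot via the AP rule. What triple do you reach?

start (5,-5,1) = (f(1,0),f(0,1),f(1,1))
replace slot 2: 2·(5+1) − (-5) = 17 → (5,17,1)

5,17,1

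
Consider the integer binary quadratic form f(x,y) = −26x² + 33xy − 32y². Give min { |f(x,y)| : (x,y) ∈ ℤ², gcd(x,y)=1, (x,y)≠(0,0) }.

translate: b→19 (≡-33 mod 52), so (26,-33,32)→(26,19,25)
flip: (26,19,25)→(25,-19,26)
reduced (well bottom): (25,-19,26) with a≤c, −a<b≤a
well minimum |f| = |-25| = 25 (negative-definite)

25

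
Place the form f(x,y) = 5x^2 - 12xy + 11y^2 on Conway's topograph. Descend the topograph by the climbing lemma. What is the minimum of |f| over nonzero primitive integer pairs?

translate: b→-2 (≡-12 mod 10), so (5,-12,11)→(5,-2,4)
flip: (5,-2,4)→(4,2,5)
reduced (well bottom): (4,2,5) with a≤c, −a<b≤a
well minimum = a = 4

4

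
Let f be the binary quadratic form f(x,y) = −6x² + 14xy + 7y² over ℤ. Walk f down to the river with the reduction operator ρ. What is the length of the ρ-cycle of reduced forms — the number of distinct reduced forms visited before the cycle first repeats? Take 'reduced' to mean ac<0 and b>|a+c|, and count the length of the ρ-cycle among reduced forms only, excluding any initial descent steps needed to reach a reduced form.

D = 364, ⌊√D⌋ = 19
river: ρ → (7,14,-6)
river: ρ → (-6,10,11)
river: ρ → (11,12,-5)
river: ρ → (-5,18,2)
river: ρ → (2,18,-5)
river: ρ → (-5,12,11)
river: ρ → (11,10,-6)
river: ρ → (-6,14,7)
ρ-cycle length = 8 (tail of 0 descent steps not counted)

8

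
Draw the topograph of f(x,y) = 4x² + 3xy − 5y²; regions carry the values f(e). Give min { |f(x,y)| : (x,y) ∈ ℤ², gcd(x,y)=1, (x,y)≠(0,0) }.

river: ρ → (-5,7,2)
river: ρ → (2,9,-1)
river: ρ → (-1,9,2)
river: ρ → (2,7,-5)
river: ρ → (-5,3,4)
river: ρ → (4,5,-4)
river: ρ → (-4,3,5)
river: ρ → (5,7,-2)
river: ρ → (-2,9,1)
river: ρ → (1,9,-2)
river: ρ → (-2,7,5)
river: ρ → (5,3,-4)
river: ρ → (-4,5,4)
river: ρ → (4,3,-5)
closes: descent 0, river 14
min |a| on river = 1

1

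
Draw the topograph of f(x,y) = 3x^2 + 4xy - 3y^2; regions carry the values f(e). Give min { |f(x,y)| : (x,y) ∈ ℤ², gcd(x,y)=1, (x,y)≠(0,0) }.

river: ρ → (-3,2,4)
river: ρ → (4,6,-1)
river: ρ → (-1,6,4)
river: ρ → (4,2,-3)
river: ρ → (-3,4,3)
river: ρ → (3,2,-4)
river: ρ → (-4,6,1)
river: ρ → (1,6,-4)
river: ρ → (-4,2,3)
river: ρ → (3,4,-3)
closes: descent 0, river 10
min |a| on river = 1

1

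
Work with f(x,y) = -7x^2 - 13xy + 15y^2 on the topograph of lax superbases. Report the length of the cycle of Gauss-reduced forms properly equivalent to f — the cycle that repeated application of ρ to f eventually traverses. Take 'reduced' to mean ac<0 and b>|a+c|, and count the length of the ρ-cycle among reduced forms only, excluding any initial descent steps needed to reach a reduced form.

D = 589, ⌊√D⌋ = 24
descent: ρ → (15,13,-7)  [lands on river]
river: ρ → (-7,15,13)
river: ρ → (13,11,-9)
river: ρ → (-9,7,15)
river: ρ → (15,23,-1)
river: ρ → (-1,23,15)
river: ρ → (15,7,-9)
river: ρ → (-9,11,13)
river: ρ → (13,15,-7)
river: ρ → (-7,13,15)
river: ρ → (15,17,-5)
river: ρ → (-5,23,3)
river: ρ → (3,19,-19)
river: ρ → (-19,19,3)
river: ρ → (3,23,-5)
river: ρ → (-5,17,15)
ρ-cycle length = 16 (tail of 1 descent step not counted)

16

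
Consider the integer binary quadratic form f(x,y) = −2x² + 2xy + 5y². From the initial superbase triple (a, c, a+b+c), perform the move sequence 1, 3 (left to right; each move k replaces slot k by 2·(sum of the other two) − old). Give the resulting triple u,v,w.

start (-2,5,5) = (f(1,0),f(0,1),f(1,1))
replace slot 1: 2·(5+5) − (-2) = 22 → (22,5,5)
replace slot 3: 2·(22+5) − 5 = 49 → (22,5,49)

22,5,49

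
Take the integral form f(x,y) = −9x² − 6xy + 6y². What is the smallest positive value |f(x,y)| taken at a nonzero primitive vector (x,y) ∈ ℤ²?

descent: ρ → (6,6,-9)  [lands on river]
river: ρ → (-9,12,3)
river: ρ → (3,12,-9)
river: ρ → (-9,6,6)
closes: descent 1, river 4
min |a| on river = 3

3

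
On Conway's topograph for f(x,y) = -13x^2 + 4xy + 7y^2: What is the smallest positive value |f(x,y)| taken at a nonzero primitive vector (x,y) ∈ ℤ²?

descent: ρ → (7,10,-10)  [lands on river]
river: ρ → (-10,10,7)
river: ρ → (7,18,-2)
river: ρ → (-2,18,7)
closes: descent 1, river 4
min |a| on river = 2

2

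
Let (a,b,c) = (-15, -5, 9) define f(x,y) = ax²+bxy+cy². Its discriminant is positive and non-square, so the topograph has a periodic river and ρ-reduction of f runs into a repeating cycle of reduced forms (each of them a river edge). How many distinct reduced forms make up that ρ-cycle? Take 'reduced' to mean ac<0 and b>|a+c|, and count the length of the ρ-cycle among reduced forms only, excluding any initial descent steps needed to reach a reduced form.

D = 565, ⌊√D⌋ = 23
descent: ρ → (9,23,-1)  [lands on river]
river: ρ → (-1,23,9)
river: ρ → (9,13,-11)
river: ρ → (-11,9,11)
river: ρ → (11,13,-9)
river: ρ → (-9,23,1)
river: ρ → (1,23,-9)
river: ρ → (-9,13,11)
river: ρ → (11,9,-11)
river: ρ → (-11,13,9)
ρ-cycle length = 10 (tail of 1 descent step not counted)

10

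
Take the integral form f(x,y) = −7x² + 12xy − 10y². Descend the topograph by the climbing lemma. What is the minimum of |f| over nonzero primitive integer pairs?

translate: b→2 (≡-12 mod 14), so (7,-12,10)→(7,2,5)
flip: (7,2,5)→(5,-2,7)
reduced (well bottom): (5,-2,7) with a≤c, −a<b≤a
well minimum |f| = |-5| = 5 (negative-definite)

5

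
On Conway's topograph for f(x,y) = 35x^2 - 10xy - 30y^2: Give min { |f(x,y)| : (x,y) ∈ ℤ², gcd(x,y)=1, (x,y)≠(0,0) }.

descent: ρ → (-30,10,35)  [lands on river]
river: ρ → (35,60,-5)
river: ρ → (-5,60,35)
river: ρ → (35,10,-30)
river: ρ → (-30,50,15)
river: ρ → (15,40,-45)
river: ρ → (-45,50,10)
river: ρ → (10,50,-45)
river: ρ → (-45,40,15)
river: ρ → (15,50,-30)
closes: descent 1, river 10
min |a| on river = 5

5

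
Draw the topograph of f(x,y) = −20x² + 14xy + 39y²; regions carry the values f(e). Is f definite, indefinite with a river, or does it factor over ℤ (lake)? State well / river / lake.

D = b²−4ac = 14² − 4·(-20)·39 = 3316
D > 0 non-square ⇒ indefinite ⇒ periodic river

river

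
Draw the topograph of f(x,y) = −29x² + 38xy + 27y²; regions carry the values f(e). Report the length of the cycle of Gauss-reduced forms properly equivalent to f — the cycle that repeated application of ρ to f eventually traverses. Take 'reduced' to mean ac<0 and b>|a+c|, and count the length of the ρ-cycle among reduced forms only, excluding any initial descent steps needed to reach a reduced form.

D = 4576, ⌊√D⌋ = 67
river: ρ → (27,16,-40)
river: ρ → (-40,64,3)
river: ρ → (3,62,-61)
river: ρ → (-61,60,4)
river: ρ → (4,60,-61)
river: ρ → (-61,62,3)
river: ρ → (3,64,-40)
river: ρ → (-40,16,27)
river: ρ → (27,38,-29)
river: ρ → (-29,20,36)
river: ρ → (36,52,-13)
river: ρ → (-13,52,36)
river: ρ → (36,20,-29)
river: ρ → (-29,38,27)
ρ-cycle length = 14 (tail of 0 descent steps not counted)

14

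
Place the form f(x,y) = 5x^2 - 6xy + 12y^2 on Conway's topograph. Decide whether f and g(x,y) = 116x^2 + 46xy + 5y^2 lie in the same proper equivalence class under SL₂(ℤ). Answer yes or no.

D₁ = -204, D₂ = -204
f: translate: b→4 (≡-6 mod 10), so (5,-6,12)→(5,4,11)
f: reduced (well bottom): (5,4,11) with a≤c, −a<b≤a
g: flip: (116,46,5)→(5,-46,116)
g: translate: b→4 (≡-46 mod 10), so (5,-46,116)→(5,4,11)
g: reduced (well bottom): (5,4,11) with a≤c, −a<b≤a
reduced forms (5, 4, 11) vs (5, 4, 11) ⇒ equivalent

yes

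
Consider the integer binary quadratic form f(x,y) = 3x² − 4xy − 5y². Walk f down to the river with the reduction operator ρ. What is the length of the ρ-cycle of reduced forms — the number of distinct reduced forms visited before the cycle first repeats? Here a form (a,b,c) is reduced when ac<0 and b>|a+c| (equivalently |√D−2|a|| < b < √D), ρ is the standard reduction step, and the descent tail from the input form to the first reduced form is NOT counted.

D = 76, ⌊√D⌋ = 8
descent: ρ → (-5,4,3)  [lands on river]
river: ρ → (3,8,-1)
river: ρ → (-1,8,3)
river: ρ → (3,4,-5)
river: ρ → (-5,6,2)
river: ρ → (2,6,-5)
ρ-cycle length = 6 (tail of 1 descent step not counted)

6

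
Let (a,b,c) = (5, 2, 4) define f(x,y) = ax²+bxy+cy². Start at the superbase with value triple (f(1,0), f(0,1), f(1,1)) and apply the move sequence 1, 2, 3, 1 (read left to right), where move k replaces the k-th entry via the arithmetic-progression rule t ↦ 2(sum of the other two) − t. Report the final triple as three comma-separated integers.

start (5,4,11) = (f(1,0),f(0,1),f(1,1))
replace slot 1: 2·(4+11) − 5 = 25 → (25,4,11)
replace slot 2: 2·(25+11) − 4 = 68 → (25,68,11)
replace slot 3: 2·(25+68) − 11 = 175 → (25,68,175)
replace slot 1: 2·(68+175) − 25 = 461 → (461,68,175)

461,68,175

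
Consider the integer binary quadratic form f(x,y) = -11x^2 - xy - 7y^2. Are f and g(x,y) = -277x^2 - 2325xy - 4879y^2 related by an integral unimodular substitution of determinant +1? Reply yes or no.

D₁ = -307, D₂ = -307
f is negative-definite; reduce −f:
−f: flip: (11,1,7)→(7,-1,11)
−f: reduced (well bottom): (7,-1,11) with a≤c, −a<b≤a
flip sign back: reduced form of f is (-7,1,-11)
g is negative-definite; reduce −g:
−g: translate: b→109 (≡2325 mod 554), so (277,2325,4879)→(277,109,11)
−g: flip: (277,109,11)→(11,-109,277)
−g: translate: b→1 (≡-109 mod 22), so (11,-109,277)→(11,1,7)
−g: flip: (11,1,7)→(7,-1,11)
−g: reduced (well bottom): (7,-1,11) with a≤c, −a<b≤a
flip sign back: reduced form of g is (-7,1,-11)
reduced forms (-7, 1, -11) vs (-7, 1, -11) ⇒ equivalent

yes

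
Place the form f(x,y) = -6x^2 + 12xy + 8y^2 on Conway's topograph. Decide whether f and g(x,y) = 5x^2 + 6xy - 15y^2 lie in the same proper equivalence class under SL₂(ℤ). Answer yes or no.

D₁ = 336, D₂ = 336
river cycle of f (length 6): (8, 4, -10), (-10, 16, 2), (2, 16, -10), (-10, 4, 8), (8, 12, -6), (-6, 12, 8)
river cycle of g (length 4): (5, 16, -4), (-4, 16, 5), (5, 14, -7), (-7, 14, 5)
cycles differ ⇒ inequivalent

no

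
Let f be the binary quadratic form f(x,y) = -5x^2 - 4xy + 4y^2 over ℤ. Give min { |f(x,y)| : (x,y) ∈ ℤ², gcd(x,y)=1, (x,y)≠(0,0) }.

descent: ρ → (4,4,-5)  [lands on river]
river: ρ → (-5,6,3)
river: ρ → (3,6,-5)
river: ρ → (-5,4,4)
closes: descent 1, river 4
min |a| on river = 3

3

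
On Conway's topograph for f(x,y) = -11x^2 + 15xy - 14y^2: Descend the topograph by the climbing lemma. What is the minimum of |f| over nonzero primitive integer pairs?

translate: b→7 (≡-15 mod 22), so (11,-15,14)→(11,7,10)
flip: (11,7,10)→(10,-7,11)
reduced (well bottom): (10,-7,11) with a≤c, −a<b≤a
well minimum |f| = |-10| = 10 (negative-definite)

10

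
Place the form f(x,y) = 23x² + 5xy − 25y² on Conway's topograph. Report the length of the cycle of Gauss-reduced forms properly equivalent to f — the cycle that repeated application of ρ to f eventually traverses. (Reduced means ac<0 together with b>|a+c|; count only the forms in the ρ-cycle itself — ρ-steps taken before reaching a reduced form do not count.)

D = 2325, ⌊√D⌋ = 48
river: ρ → (-25,45,3)
river: ρ → (3,45,-25)
river: ρ → (-25,5,23)
river: ρ → (23,41,-7)
river: ρ → (-7,43,17)
river: ρ → (17,25,-25)
river: ρ → (-25,25,17)
river: ρ → (17,43,-7)
river: ρ → (-7,41,23)
river: ρ → (23,5,-25)
ρ-cycle length = 10 (tail of 0 descent steps not counted)

10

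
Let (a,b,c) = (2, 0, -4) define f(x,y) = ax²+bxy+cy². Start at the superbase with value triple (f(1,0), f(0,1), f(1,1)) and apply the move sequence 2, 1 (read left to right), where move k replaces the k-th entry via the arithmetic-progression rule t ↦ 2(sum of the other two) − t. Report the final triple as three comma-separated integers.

start (2,-4,-2) = (f(1,0),f(0,1),f(1,1))
replace slot 2: 2·(2+(-2)) − (-4) = 4 → (2,4,-2)
replace slot 1: 2·(4+(-2)) − 2 = 2 → (2,4,-2)

2,4,-2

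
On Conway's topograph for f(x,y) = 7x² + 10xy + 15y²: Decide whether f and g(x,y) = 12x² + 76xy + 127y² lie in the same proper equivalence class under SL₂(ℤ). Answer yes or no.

D₁ = -320, D₂ = -320
f: translate: b→-4 (≡10 mod 14), so (7,10,15)→(7,-4,12)
f: reduced (well bottom): (7,-4,12) with a≤c, −a<b≤a
g: translate: b→4 (≡76 mod 24), so (12,76,127)→(12,4,7)
g: flip: (12,4,7)→(7,-4,12)
g: reduced (well bottom): (7,-4,12) with a≤c, −a<b≤a
reduced forms (7, -4, 12) vs (7, -4, 12) ⇒ equivalent

yes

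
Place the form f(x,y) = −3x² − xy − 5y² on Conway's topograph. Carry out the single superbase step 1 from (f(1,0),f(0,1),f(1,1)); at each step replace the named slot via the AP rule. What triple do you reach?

start (-3,-5,-9) = (f(1,0),f(0,1),f(1,1))
replace slot 1: 2·((-5)+(-9)) − (-3) = -25 → (-25,-5,-9)

-25,-5,-9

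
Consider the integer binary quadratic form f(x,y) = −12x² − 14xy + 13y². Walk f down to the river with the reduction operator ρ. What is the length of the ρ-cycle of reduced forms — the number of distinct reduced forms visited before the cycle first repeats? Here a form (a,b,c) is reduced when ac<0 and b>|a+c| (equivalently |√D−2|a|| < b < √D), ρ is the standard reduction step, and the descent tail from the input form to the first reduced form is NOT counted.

D = 820, ⌊√D⌋ = 28
descent: ρ → (13,14,-12)  [lands on river]
river: ρ → (-12,10,15)
river: ρ → (15,20,-7)
river: ρ → (-7,22,12)
river: ρ → (12,26,-3)
river: ρ → (-3,28,3)
river: ρ → (3,26,-12)
river: ρ → (-12,22,7)
river: ρ → (7,20,-15)
river: ρ → (-15,10,12)
river: ρ → (12,14,-13)
river: ρ → (-13,12,13)
ρ-cycle length = 12 (tail of 1 descent step not counted)

12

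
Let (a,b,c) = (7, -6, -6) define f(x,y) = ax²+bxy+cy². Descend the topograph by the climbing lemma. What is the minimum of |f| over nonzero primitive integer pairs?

descent: ρ → (-6,6,7)  [lands on river]
river: ρ → (7,8,-5)
river: ρ → (-5,12,3)
river: ρ → (3,12,-5)
river: ρ → (-5,8,7)
river: ρ → (7,6,-6)
closes: descent 1, river 6
min |a| on river = 3

3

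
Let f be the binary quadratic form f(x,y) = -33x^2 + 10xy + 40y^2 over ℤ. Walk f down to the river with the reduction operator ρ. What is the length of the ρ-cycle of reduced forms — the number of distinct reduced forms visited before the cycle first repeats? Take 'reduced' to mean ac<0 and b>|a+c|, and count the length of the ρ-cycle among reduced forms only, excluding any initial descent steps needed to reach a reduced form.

D = 5380, ⌊√D⌋ = 73
river: ρ → (40,70,-3)
river: ρ → (-3,68,63)
river: ρ → (63,58,-8)
river: ρ → (-8,70,15)
river: ρ → (15,50,-48)
river: ρ → (-48,46,17)
river: ρ → (17,56,-33)
river: ρ → (-33,10,40)
ρ-cycle length = 8 (tail of 0 descent steps not counted)

8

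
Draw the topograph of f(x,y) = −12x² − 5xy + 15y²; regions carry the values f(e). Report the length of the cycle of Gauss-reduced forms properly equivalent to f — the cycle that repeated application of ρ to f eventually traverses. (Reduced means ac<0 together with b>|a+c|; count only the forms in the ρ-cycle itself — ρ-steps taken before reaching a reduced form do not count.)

D = 745, ⌊√D⌋ = 27
descent: ρ → (15,5,-12)  [lands on river]
river: ρ → (-12,19,8)
river: ρ → (8,13,-18)
river: ρ → (-18,23,3)
river: ρ → (3,25,-10)
river: ρ → (-10,15,13)
river: ρ → (13,11,-12)
river: ρ → (-12,13,12)
river: ρ → (12,11,-13)
river: ρ → (-13,15,10)
river: ρ → (10,25,-3)
river: ρ → (-3,23,18)
river: ρ → (18,13,-8)
river: ρ → (-8,19,12)
river: ρ → (12,5,-15)
river: ρ → (-15,25,2)
river: ρ → (2,27,-2)
river: ρ → (-2,25,15)
ρ-cycle length = 18 (tail of 1 descent step not counted)

18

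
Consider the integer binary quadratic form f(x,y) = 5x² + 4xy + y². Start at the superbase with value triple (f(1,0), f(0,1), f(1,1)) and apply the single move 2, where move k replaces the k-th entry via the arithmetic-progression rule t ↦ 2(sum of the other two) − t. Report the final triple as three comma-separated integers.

start (5,1,10) = (f(1,0),f(0,1),f(1,1))
replace slot 2: 2·(5+10) − 1 = 29 → (5,29,10)

5,29,10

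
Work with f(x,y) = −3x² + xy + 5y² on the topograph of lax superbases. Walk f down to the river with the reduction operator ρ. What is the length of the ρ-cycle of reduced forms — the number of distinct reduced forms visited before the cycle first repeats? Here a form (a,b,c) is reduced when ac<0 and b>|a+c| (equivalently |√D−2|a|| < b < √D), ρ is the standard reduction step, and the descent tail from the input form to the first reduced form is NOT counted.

D = 61, ⌊√D⌋ = 7
descent: ρ → (5,-1,-3)
descent: ρ → (-3,7,1)  [lands on river]
river: ρ → (1,7,-3)
river: ρ → (-3,5,3)
river: ρ → (3,7,-1)
river: ρ → (-1,7,3)
river: ρ → (3,5,-3)
ρ-cycle length = 6 (tail of 2 descent steps not counted)

6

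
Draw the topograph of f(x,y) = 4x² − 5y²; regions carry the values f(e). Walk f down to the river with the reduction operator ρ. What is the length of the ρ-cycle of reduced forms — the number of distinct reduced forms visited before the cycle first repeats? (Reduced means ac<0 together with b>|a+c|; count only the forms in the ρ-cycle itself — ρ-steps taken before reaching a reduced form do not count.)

D = 80, ⌊√D⌋ = 8
descent: ρ → (-5,0,4)
descent: ρ → (4,8,-1)  [lands on river]
river: ρ → (-1,8,4)
ρ-cycle length = 2 (tail of 2 descent steps not counted)

2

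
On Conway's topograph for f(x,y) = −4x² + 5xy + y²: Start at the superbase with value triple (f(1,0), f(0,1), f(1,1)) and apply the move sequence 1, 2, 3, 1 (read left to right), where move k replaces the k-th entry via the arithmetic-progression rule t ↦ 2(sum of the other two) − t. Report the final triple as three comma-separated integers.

start (-4,1,2) = (f(1,0),f(0,1),f(1,1))
replace slot 1: 2·(1+2) − (-4) = 10 → (10,1,2)
replace slot 2: 2·(10+2) − 1 = 23 → (10,23,2)
replace slot 3: 2·(10+23) − 2 = 64 → (10,23,64)
replace slot 1: 2·(23+64) − 10 = 164 → (164,23,64)

164,23,64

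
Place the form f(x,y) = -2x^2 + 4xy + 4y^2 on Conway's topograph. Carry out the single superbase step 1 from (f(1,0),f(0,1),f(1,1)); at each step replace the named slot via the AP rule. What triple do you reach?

start (-2,4,6) = (f(1,0),f(0,1),f(1,1))
replace slot 1: 2·(4+6) − (-2) = 22 → (22,4,6)

22,4,6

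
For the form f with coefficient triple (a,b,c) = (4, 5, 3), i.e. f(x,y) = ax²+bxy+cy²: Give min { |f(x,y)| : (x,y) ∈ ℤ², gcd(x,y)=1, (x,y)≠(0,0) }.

translate: b→-3 (≡5 mod 8), so (4,5,3)→(4,-3,2)
flip: (4,-3,2)→(2,3,4)
translate: b→-1 (≡3 mod 4), so (2,3,4)→(2,-1,3)
reduced (well bottom): (2,-1,3) with a≤c, −a<b≤a
well minimum = a = 2

2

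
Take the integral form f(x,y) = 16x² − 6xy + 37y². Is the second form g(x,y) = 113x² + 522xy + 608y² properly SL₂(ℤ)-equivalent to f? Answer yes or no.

D₁ = -2332, D₂ = -2332
f: reduced (well bottom): (16,-6,37) with a≤c, −a<b≤a
g: translate: b→70 (≡522 mod 226), so (113,522,608)→(113,70,16)
g: flip: (113,70,16)→(16,-70,113)
g: translate: b→-6 (≡-70 mod 32), so (16,-70,113)→(16,-6,37)
g: reduced (well bottom): (16,-6,37) with a≤c, −a<b≤a
reduced forms (16, -6, 37) vs (16, -6, 37) ⇒ equivalent

yes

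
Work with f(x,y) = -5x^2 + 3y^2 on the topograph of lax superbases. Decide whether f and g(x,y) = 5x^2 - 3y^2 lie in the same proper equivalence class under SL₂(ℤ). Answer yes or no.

D₁ = 60, D₂ = 60
river cycle of f (length 2): (3, 6, -2), (-2, 6, 3)
river cycle of g (length 2): (-3, 6, 2), (2, 6, -3)
cycles differ ⇒ inequivalent

no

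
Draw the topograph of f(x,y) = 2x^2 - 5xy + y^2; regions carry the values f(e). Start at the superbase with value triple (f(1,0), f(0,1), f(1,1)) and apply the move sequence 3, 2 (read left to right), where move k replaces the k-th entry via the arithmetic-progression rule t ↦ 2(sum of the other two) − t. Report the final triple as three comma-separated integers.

start (2,1,-2) = (f(1,0),f(0,1),f(1,1))
replace slot 3: 2·(2+1) − (-2) = 8 → (2,1,8)
replace slot 2: 2·(2+8) − 1 = 19 → (2,19,8)

2,19,8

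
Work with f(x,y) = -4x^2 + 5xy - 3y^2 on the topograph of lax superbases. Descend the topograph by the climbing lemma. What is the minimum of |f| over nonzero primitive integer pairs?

translate: b→3 (≡-5 mod 8), so (4,-5,3)→(4,3,2)
flip: (4,3,2)→(2,-3,4)
translate: b→1 (≡-3 mod 4), so (2,-3,4)→(2,1,3)
reduced (well bottom): (2,1,3) with a≤c, −a<b≤a
well minimum |f| = |-2| = 2 (negative-definite)

2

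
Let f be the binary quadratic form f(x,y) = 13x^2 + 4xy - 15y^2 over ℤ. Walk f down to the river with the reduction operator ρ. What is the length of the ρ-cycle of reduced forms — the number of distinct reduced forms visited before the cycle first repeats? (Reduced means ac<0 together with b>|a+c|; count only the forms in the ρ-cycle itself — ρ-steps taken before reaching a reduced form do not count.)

D = 796, ⌊√D⌋ = 28
river: ρ → (-15,26,2)
river: ρ → (2,26,-15)
river: ρ → (-15,4,13)
river: ρ → (13,22,-6)
river: ρ → (-6,26,5)
river: ρ → (5,24,-11)
river: ρ → (-11,20,9)
river: ρ → (9,16,-15)
river: ρ → (-15,14,10)
river: ρ → (10,26,-3)
river: ρ → (-3,28,1)
river: ρ → (1,28,-3)
river: ρ → (-3,26,10)
river: ρ → (10,14,-15)
river: ρ → (-15,16,9)
river: ρ → (9,20,-11)
river: ρ → (-11,24,5)
river: ρ → (5,26,-6)
river: ρ → (-6,22,13)
river: ρ → (13,4,-15)
ρ-cycle length = 20 (tail of 0 descent steps not counted)

20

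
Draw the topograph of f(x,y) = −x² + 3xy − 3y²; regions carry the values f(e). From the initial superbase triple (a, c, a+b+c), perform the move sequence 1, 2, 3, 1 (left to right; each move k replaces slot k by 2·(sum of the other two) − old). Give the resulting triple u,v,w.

start (-1,-3,-1) = (f(1,0),f(0,1),f(1,1))
replace slot 1: 2·((-3)+(-1)) − (-1) = -7 → (-7,-3,-1)
replace slot 2: 2·((-7)+(-1)) − (-3) = -13 → (-7,-13,-1)
replace slot 3: 2·((-7)+(-13)) − (-1) = -39 → (-7,-13,-39)
replace slot 1: 2·((-13)+(-39)) − (-7) = -97 → (-97,-13,-39)

-97,-13,-39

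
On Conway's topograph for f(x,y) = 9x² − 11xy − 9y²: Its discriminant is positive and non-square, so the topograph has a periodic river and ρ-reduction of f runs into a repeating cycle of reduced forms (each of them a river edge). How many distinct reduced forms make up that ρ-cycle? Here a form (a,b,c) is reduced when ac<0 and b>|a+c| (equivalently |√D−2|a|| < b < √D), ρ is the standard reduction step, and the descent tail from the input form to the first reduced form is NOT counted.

D = 445, ⌊√D⌋ = 21
descent: ρ → (-9,11,9)  [lands on river]
river: ρ → (9,7,-11)
river: ρ → (-11,15,5)
river: ρ → (5,15,-11)
river: ρ → (-11,7,9)
river: ρ → (9,11,-9)
river: ρ → (-9,7,11)
river: ρ → (11,15,-5)
river: ρ → (-5,15,11)
river: ρ → (11,7,-9)
ρ-cycle length = 10 (tail of 1 descent step not counted)

10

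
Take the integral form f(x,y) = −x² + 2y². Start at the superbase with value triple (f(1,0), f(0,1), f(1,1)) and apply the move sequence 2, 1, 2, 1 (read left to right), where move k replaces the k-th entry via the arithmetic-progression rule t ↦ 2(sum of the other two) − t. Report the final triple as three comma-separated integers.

start (-1,2,1) = (f(1,0),f(0,1),f(1,1))
replace slot 2: 2·((-1)+1) − 2 = -2 → (-1,-2,1)
replace slot 1: 2·((-2)+1) − (-1) = -1 → (-1,-2,1)
replace slot 2: 2·((-1)+1) − (-2) = 2 → (-1,2,1)
replace slot 1: 2·(2+1) − (-1) = 7 → (7,2,1)

7,2,1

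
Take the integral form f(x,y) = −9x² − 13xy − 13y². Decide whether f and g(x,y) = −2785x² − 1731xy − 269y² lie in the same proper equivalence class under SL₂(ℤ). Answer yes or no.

D₁ = -299, D₂ = -299
f is negative-definite; reduce −f:
−f: translate: b→-5 (≡13 mod 18), so (9,13,13)→(9,-5,9)
−f: flip: (9,-5,9)→(9,5,9)
−f: reduced (well bottom): (9,5,9) with a≤c, −a<b≤a
flip sign back: reduced form of f is (-9,-5,-9)
g is negative-definite; reduce −g:
−g: flip: (2785,1731,269)→(269,-1731,2785)
−g: translate: b→-117 (≡-1731 mod 538), so (269,-1731,2785)→(269,-117,13)
−g: flip: (269,-117,13)→(13,117,269)
−g: translate: b→13 (≡117 mod 26), so (13,117,269)→(13,13,9)
−g: flip: (13,13,9)→(9,-13,13)
−g: translate: b→5 (≡-13 mod 18), so (9,-13,13)→(9,5,9)
−g: reduced (well bottom): (9,5,9) with a≤c, −a<b≤a
flip sign back: reduced form of g is (-9,-5,-9)
reduced forms (-9, -5, -9) vs (-9, -5, -9) ⇒ equivalent

yes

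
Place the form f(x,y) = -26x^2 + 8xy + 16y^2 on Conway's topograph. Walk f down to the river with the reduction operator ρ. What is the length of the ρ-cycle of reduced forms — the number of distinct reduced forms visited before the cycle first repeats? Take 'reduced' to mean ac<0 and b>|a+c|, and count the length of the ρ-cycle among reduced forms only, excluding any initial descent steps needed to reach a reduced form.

D = 1728, ⌊√D⌋ = 41
descent: ρ → (16,24,-18)  [lands on river]
river: ρ → (-18,12,22)
river: ρ → (22,32,-8)
river: ρ → (-8,32,22)
river: ρ → (22,12,-18)
river: ρ → (-18,24,16)
river: ρ → (16,40,-2)
river: ρ → (-2,40,16)
ρ-cycle length = 8 (tail of 1 descent step not counted)

8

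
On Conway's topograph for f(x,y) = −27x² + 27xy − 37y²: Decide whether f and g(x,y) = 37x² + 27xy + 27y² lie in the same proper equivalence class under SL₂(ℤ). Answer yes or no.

D₁ = -3267, D₂ = -3267
f is negative-definite; reduce −f:
−f: translate: b→27 (≡-27 mod 54), so (27,-27,37)→(27,27,37)
−f: reduced (well bottom): (27,27,37) with a≤c, −a<b≤a
flip sign back: reduced form of f is (-27,-27,-37)
g: flip: (37,27,27)→(27,-27,37)
g: translate: b→27 (≡-27 mod 54), so (27,-27,37)→(27,27,37)
g: reduced (well bottom): (27,27,37) with a≤c, −a<b≤a
reduced forms (-27, -27, -37) vs (27, 27, 37) ⇒ inequivalent

no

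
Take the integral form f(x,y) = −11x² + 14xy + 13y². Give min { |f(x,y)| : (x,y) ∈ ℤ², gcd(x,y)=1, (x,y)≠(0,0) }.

river: ρ → (13,12,-12)
river: ρ → (-12,12,13)
river: ρ → (13,14,-11)
river: ρ → (-11,8,16)
river: ρ → (16,24,-3)
river: ρ → (-3,24,16)
river: ρ → (16,8,-11)
river: ρ → (-11,14,13)
closes: descent 0, river 8
min |a| on river = 3

3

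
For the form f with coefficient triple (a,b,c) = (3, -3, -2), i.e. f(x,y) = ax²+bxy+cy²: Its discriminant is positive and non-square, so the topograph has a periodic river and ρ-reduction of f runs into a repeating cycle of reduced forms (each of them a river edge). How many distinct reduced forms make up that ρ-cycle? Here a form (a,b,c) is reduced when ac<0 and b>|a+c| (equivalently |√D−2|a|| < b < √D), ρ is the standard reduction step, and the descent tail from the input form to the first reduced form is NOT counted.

D = 33, ⌊√D⌋ = 5
descent: ρ → (-2,3,3)  [lands on river]
river: ρ → (3,3,-2)
river: ρ → (-2,5,1)
river: ρ → (1,5,-2)
ρ-cycle length = 4 (tail of 1 descent step not counted)

4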